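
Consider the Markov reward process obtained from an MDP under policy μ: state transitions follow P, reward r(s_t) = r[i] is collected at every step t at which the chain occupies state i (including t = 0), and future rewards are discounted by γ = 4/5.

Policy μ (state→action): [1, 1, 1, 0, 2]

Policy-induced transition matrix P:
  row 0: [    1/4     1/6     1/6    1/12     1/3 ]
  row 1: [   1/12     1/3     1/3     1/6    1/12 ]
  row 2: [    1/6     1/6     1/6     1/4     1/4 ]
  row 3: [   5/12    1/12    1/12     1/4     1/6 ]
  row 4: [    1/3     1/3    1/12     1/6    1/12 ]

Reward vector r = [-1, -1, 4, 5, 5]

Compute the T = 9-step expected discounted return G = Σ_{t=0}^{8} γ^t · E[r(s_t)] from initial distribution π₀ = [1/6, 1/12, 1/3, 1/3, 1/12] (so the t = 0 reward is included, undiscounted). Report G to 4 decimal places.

t=0: π = [0.1667, 0.0833, 0.3333, 0.3333, 0.0833], E[r] = 3.1667, γ^t·E[r] = 3.166667, running G = 3.166667
t=1: π = [0.2708, 0.1667, 0.1458, 0.2083, 0.2083], E[r] = 2.2292, γ^t·E[r] = 1.783333, running G = 4.950000
t=2: π = [0.2622, 0.2118, 0.1597, 0.1736, 0.1927], E[r] = 1.9965, γ^t·E[r] = 1.277778, running G = 6.227778
t=3: π = [0.2464, 0.2196, 0.1714, 0.1726, 0.1900], E[r] = 2.0326, γ^t·E[r] = 1.040667, running G = 7.268444
t=4: π = [0.2437, 0.2205, 0.1731, 0.1748, 0.1879], E[r] = 2.0414, γ^t·E[r] = 0.836168, running G = 8.104612
t=5: π = [0.2436, 0.2202, 0.1732, 0.1753, 0.1877], E[r] = 2.0441, γ^t·E[r] = 0.669810, running G = 8.774422
t=6: π = [0.2437, 0.2200, 0.1731, 0.1754, 0.1877], E[r] = 2.0443, γ^t·E[r] = 0.535904, running G = 9.310326
t=7: π = [0.2438, 0.2200, 0.1731, 0.1754, 0.1877], E[r] = 2.0442, γ^t·E[r] = 0.428700, running G = 9.739026
t=8: π = [0.2438, 0.2200, 0.1731, 0.1754, 0.1877], E[r] = 2.0442, γ^t·E[r] = 0.342953, running G = 10.081979

G = 10.0820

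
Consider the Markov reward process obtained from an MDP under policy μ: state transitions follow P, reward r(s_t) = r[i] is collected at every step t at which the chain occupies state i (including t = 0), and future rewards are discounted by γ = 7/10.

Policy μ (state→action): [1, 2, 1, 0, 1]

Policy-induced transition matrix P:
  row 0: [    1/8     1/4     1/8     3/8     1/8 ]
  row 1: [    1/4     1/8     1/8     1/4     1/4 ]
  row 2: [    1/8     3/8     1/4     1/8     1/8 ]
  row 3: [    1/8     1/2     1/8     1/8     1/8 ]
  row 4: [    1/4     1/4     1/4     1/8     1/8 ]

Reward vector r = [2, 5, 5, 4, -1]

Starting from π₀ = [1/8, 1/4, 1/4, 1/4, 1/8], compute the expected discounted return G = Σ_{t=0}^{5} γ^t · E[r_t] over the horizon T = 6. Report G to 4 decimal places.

G = 10.0437

t=0: π = [0.1250, 0.2500, 0.2500, 0.2500, 0.1250], E[r] = 3.6250, γ^t·E[r] = 3.625000, running G = 3.625000
t=1: π = [0.1719, 0.3125, 0.1719, 0.1875, 0.1563], E[r] = 3.3594, γ^t·E[r] = 2.351563, running G = 5.976563
t=2: π = [0.1836, 0.2793, 0.1660, 0.2070, 0.1641], E[r] = 3.2578, γ^t·E[r] = 1.596328, running G = 7.572891
t=3: π = [0.1804, 0.2876, 0.1663, 0.2058, 0.1599], E[r] = 3.2935, γ^t·E[r] = 1.129656, running G = 8.702546
t=4: π = [0.1809, 0.2863, 0.1658, 0.2061, 0.1609], E[r] = 3.2854, γ^t·E[r] = 0.788832, running G = 9.491378
t=5: π = [0.1809, 0.2864, 0.1658, 0.2060, 0.1608], E[r] = 3.2866, γ^t·E[r] = 0.552371, running G = 10.043749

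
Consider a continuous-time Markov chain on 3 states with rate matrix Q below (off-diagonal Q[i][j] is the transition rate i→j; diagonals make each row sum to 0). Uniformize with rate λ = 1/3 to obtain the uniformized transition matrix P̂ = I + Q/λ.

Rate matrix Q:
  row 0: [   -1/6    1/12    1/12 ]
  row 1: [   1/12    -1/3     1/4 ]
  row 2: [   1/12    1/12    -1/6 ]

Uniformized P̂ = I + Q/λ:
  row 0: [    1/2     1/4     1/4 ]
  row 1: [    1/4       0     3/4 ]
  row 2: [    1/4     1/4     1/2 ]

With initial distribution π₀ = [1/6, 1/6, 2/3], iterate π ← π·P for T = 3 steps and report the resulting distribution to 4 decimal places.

t=0: π = [0.1667, 0.1667, 0.6667]
t=1: π = [0.2917, 0.2083, 0.5000]
t=2: π = [0.3229, 0.1979, 0.4792]
t=3: π = [0.3307, 0.2005, 0.4688]

π = [0.3307, 0.2005, 0.4688]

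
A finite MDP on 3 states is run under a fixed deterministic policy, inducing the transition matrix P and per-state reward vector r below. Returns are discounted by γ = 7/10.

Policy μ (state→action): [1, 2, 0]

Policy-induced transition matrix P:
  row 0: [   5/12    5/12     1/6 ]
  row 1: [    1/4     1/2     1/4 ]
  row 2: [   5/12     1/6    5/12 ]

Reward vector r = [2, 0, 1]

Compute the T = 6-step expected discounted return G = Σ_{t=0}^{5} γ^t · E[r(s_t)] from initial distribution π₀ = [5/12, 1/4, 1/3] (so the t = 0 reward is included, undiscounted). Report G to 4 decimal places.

t=0: π = [0.4167, 0.2500, 0.3333], E[r] = 1.1667, γ^t·E[r] = 1.166667, running G = 1.166667
t=1: π = [0.3750, 0.3542, 0.2708], E[r] = 1.0208, γ^t·E[r] = 0.714583, running G = 1.881250
t=2: π = [0.3576, 0.3785, 0.2639], E[r] = 0.9792, γ^t·E[r] = 0.479792, running G = 2.361042
t=3: π = [0.3536, 0.3822, 0.2642], E[r] = 0.9714, γ^t·E[r] = 0.333174, running G = 2.694216
t=4: π = [0.3530, 0.3825, 0.2646], E[r] = 0.9705, γ^t·E[r] = 0.233014, running G = 2.927230
t=5: π = [0.3529, 0.3824, 0.2647], E[r] = 0.9705, γ^t·E[r] = 0.163116, running G = 3.090346

G = 3.0903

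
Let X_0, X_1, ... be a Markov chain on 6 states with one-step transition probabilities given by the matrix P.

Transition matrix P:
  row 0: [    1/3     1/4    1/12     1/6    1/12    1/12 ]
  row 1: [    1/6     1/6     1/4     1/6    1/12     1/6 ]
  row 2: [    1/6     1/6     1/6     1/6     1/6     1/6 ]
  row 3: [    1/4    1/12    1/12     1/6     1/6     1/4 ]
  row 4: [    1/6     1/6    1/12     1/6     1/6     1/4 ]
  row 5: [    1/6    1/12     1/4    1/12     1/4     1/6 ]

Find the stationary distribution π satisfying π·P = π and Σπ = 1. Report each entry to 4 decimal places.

π = [0.2152, 0.1574, 0.1512, 0.1522, 0.1501, 0.1739]

Balance equations π_j = Σ_i π_i·P[i][j]:
  π_0 = 1/3·π_0 + 1/6·π_1 + 1/6·π_2 + 1/4·π_3 + 1/6·π_4 + 1/6·π_5
  π_1 = 1/4·π_0 + 1/6·π_1 + 1/6·π_2 + 1/12·π_3 + 1/6·π_4 + 1/12·π_5
  π_2 = 1/12·π_0 + 1/4·π_1 + 1/6·π_2 + 1/12·π_3 + 1/12·π_4 + 1/4·π_5
  π_3 = 1/6·π_0 + 1/6·π_1 + 1/6·π_2 + 1/6·π_3 + 1/6·π_4 + 1/12·π_5
  π_4 = 1/12·π_0 + 1/12·π_1 + 1/6·π_2 + 1/6·π_3 + 1/6·π_4 + 1/4·π_5
  normalize: π_0 + π_1 + π_2 + π_3 + π_4 + π_5 = 1
Solving the linear system gives exactly π = [44570/207093, 32602/207093, 31303/207093, 31514/207093, 10362/69031, 12006/69031].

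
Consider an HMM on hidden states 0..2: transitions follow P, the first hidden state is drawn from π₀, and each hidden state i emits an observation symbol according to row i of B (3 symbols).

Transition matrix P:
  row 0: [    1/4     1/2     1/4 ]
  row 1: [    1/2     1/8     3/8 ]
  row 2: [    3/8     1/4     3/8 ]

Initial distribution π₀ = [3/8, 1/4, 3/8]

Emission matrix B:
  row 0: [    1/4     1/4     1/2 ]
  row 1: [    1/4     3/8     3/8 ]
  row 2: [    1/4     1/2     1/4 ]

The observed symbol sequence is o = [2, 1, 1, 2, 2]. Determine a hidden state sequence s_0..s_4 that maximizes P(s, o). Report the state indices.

t=0: δ = [1.875e-01, 9.375e-02, 9.375e-02]  (obs o_0=2)
t=1: δ = [1.172e-02, 3.516e-02, 2.344e-02]  ψ = [0, 0, 0]  (obs o_1=1)
t=2: δ = [4.395e-03, 2.197e-03, 6.592e-03]  ψ = [1, 0, 1]  (obs o_2=1)
t=3: δ = [1.236e-03, 8.240e-04, 6.180e-04]  ψ = [2, 0, 2]  (obs o_3=2)
t=4: δ = [2.060e-04, 2.317e-04, 7.725e-05]  ψ = [1, 0, 0]  (obs o_4=2)
backtrack: best end state = 1; path = [0, 1, 2, 0, 1]

path = [0, 1, 2, 0, 1]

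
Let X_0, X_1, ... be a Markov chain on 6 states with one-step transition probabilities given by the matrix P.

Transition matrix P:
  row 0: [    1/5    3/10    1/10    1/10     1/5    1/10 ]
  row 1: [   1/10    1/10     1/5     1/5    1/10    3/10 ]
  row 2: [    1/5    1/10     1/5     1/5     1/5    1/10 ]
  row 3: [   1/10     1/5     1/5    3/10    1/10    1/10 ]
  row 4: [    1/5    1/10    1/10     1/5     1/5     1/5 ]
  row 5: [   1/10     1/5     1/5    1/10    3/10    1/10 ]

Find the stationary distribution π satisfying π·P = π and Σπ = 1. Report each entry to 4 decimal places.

Balance equations π_j = Σ_i π_i·P[i][j]:
  π_0 = 1/5·π_0 + 1/10·π_1 + 1/5·π_2 + 1/10·π_3 + 1/5·π_4 + 1/10·π_5
  π_1 = 3/10·π_0 + 1/10·π_1 + 1/10·π_2 + 1/5·π_3 + 1/10·π_4 + 1/5·π_5
  π_2 = 1/10·π_0 + 1/5·π_1 + 1/5·π_2 + 1/5·π_3 + 1/10·π_4 + 1/5·π_5
  π_3 = 1/10·π_0 + 1/5·π_1 + 1/5·π_2 + 3/10·π_3 + 1/5·π_4 + 1/10·π_5
  π_4 = 1/5·π_0 + 1/10·π_1 + 1/5·π_2 + 1/10·π_3 + 1/5·π_4 + 3/10·π_5
  normalize: π_0 + π_1 + π_2 + π_3 + π_4 + π_5 = 1
Solving the linear system gives exactly π = [6621/44243, 7251/44243, 7391/44243, 8355/44243, 7955/44243, 6670/44243].

π = [0.1497, 0.1639, 0.1671, 0.1888, 0.1798, 0.1508]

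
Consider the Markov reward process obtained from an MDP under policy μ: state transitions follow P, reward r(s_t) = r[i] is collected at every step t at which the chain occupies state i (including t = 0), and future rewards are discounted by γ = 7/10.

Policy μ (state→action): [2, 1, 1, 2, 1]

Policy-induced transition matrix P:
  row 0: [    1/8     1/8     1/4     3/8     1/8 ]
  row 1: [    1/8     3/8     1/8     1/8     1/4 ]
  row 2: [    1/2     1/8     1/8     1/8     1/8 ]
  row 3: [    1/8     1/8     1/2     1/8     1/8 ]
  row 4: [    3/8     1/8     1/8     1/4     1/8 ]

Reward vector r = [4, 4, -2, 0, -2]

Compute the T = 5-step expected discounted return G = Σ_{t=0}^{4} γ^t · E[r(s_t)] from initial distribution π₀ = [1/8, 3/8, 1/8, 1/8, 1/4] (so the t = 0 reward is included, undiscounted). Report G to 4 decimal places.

t=0: π = [0.1250, 0.3750, 0.1250, 0.1250, 0.2500], E[r] = 1.2500, γ^t·E[r] = 1.250000, running G = 1.250000
t=1: π = [0.2344, 0.2188, 0.1875, 0.1875, 0.1719], E[r] = 1.0938, γ^t·E[r] = 0.765625, running G = 2.015625
t=2: π = [0.2383, 0.1797, 0.2246, 0.2051, 0.1523], E[r] = 0.9180, γ^t·E[r] = 0.449805, running G = 2.465430
t=3: π = [0.2473, 0.1699, 0.2317, 0.2036, 0.1475], E[r] = 0.9106, γ^t·E[r] = 0.312351, running G = 2.777781
t=4: π = [0.2487, 0.1675, 0.2323, 0.2053, 0.1462], E[r] = 0.9079, γ^t·E[r] = 0.217986, running G = 2.995767

G = 2.9958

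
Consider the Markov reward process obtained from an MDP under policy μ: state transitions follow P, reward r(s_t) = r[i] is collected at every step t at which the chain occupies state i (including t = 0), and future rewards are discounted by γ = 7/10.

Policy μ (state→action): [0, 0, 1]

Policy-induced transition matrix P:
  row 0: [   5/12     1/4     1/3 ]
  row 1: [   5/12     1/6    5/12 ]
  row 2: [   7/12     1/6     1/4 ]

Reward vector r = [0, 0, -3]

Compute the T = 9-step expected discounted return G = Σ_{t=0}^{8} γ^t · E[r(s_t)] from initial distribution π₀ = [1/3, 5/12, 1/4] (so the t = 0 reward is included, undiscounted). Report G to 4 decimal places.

t=0: π = [0.3333, 0.4167, 0.2500], E[r] = -0.7500, γ^t·E[r] = -0.750000, running G = -0.750000
t=1: π = [0.4583, 0.1944, 0.3472], E[r] = -1.0417, γ^t·E[r] = -0.729167, running G = -1.479167
t=2: π = [0.4745, 0.2049, 0.3206], E[r] = -0.9618, γ^t·E[r] = -0.471285, running G = -1.950451
t=3: π = [0.4701, 0.2062, 0.3237], E[r] = -0.9711, γ^t·E[r] = -0.333075, running G = -2.283527
t=4: π = [0.4706, 0.2058, 0.3235], E[r] = -0.9706, γ^t·E[r] = -0.233048, running G = -2.516575
t=5: π = [0.4706, 0.2059, 0.3235], E[r] = -0.9706, γ^t·E[r] = -0.163124, running G = -2.679700
t=6: π = [0.4706, 0.2059, 0.3235], E[r] = -0.9706, γ^t·E[r] = -0.114189, running G = -2.793888
t=7: π = [0.4706, 0.2059, 0.3235], E[r] = -0.9706, γ^t·E[r] = -0.079932, running G = -2.873821
t=8: π = [0.4706, 0.2059, 0.3235], E[r] = -0.9706, γ^t·E[r] = -0.055952, running G = -2.929773

G = -2.9298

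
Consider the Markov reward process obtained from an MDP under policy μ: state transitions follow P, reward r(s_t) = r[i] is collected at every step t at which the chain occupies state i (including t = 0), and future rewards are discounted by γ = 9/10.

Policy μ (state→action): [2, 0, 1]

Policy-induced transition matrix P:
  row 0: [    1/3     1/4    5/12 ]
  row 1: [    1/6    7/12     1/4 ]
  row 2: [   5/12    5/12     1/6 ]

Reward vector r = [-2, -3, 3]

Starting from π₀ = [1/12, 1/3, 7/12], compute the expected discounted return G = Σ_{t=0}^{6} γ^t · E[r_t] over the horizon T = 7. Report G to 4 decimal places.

G = -4.1715

t=0: π = [0.0833, 0.3333, 0.5833], E[r] = 0.5833, γ^t·E[r] = 0.583333, running G = 0.583333
t=1: π = [0.3264, 0.4583, 0.2153], E[r] = -1.3819, γ^t·E[r] = -1.243750, running G = -0.660417
t=2: π = [0.2749, 0.4387, 0.2865], E[r] = -1.0064, γ^t·E[r] = -0.815156, running G = -1.475573
t=3: π = [0.2841, 0.4440, 0.2719], E[r] = -1.0842, γ^t·E[r] = -0.790418, running G = -2.265991
t=4: π = [0.2820, 0.4433, 0.2747], E[r] = -1.0699, γ^t·E[r] = -0.701945, running G = -2.967936
t=5: π = [0.2823, 0.4436, 0.2741], E[r] = -1.0730, γ^t·E[r] = -0.633598, running G = -3.601533
t=6: π = [0.2823, 0.4435, 0.2742], E[r] = -1.0725, γ^t·E[r] = -0.569952, running G = -4.171485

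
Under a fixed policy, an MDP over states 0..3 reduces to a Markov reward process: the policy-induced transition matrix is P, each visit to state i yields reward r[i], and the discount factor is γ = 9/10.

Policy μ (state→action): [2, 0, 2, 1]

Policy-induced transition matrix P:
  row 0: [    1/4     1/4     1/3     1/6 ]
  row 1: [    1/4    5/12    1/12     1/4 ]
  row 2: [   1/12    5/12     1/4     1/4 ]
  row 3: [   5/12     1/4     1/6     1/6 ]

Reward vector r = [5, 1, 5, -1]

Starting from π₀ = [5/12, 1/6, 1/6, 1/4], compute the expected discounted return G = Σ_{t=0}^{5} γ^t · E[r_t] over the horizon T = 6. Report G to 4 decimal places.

G = 11.7845

t=0: π = [0.4167, 0.1667, 0.1667, 0.2500], E[r] = 2.8333, γ^t·E[r] = 2.833333, running G = 2.833333
t=1: π = [0.2639, 0.3056, 0.2361, 0.1944], E[r] = 2.6111, γ^t·E[r] = 2.350000, running G = 5.183333
t=2: π = [0.2431, 0.3403, 0.2049, 0.2118], E[r] = 2.3681, γ^t·E[r] = 1.918125, running G = 7.101458
t=3: π = [0.2512, 0.3409, 0.1959, 0.2121], E[r] = 2.3640, γ^t·E[r] = 1.723359, running G = 8.824818
t=4: π = [0.2527, 0.3395, 0.1964, 0.2114], E[r] = 2.3738, γ^t·E[r] = 1.557446, running G = 10.382264
t=5: π = [0.2525, 0.3393, 0.1969, 0.2113], E[r] = 2.3748, γ^t·E[r] = 1.402283, running G = 11.784547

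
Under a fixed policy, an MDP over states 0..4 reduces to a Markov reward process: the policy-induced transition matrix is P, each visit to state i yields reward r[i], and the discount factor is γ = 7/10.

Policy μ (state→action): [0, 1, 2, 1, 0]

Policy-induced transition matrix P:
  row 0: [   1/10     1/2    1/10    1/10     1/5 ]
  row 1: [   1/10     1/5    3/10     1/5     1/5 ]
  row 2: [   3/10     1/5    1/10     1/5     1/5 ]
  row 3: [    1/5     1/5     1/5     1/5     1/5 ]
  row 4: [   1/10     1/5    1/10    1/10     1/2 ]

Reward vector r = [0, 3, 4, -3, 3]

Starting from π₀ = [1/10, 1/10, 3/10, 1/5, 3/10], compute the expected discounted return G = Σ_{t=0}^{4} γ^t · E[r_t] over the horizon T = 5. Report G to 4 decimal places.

t=0: π = [0.1000, 0.1000, 0.3000, 0.2000, 0.3000], E[r] = 1.8000, γ^t·E[r] = 1.800000, running G = 1.800000
t=1: π = [0.1800, 0.2300, 0.1400, 0.1600, 0.2900], E[r] = 1.6400, γ^t·E[r] = 1.148000, running G = 2.948000
t=2: π = [0.1440, 0.2540, 0.1620, 0.1530, 0.2870], E[r] = 1.8120, γ^t·E[r] = 0.887880, running G = 3.835880
t=3: π = [0.1477, 0.2432, 0.1661, 0.1569, 0.2861], E[r] = 1.7816, γ^t·E[r] = 0.611089, running G = 4.446969
t=4: π = [0.1489, 0.2443, 0.1643, 0.1566, 0.2858], E[r] = 1.7779, γ^t·E[r] = 0.426869, running G = 4.873838

G = 4.8738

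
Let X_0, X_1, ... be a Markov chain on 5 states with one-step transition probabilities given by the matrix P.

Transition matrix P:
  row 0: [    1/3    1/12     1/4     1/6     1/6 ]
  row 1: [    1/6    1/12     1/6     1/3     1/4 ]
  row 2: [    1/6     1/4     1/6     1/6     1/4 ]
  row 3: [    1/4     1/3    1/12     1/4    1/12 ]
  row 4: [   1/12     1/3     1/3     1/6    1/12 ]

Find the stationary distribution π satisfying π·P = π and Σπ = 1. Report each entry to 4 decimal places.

π = [0.2052, 0.2127, 0.1934, 0.2205, 0.1681]

Balance equations π_j = Σ_i π_i·P[i][j]:
  π_0 = 1/3·π_0 + 1/6·π_1 + 1/6·π_2 + 1/4·π_3 + 1/12·π_4
  π_1 = 1/12·π_0 + 1/12·π_1 + 1/4·π_2 + 1/3·π_3 + 1/3·π_4
  π_2 = 1/4·π_0 + 1/6·π_1 + 1/6·π_2 + 1/12·π_3 + 1/3·π_4
  π_3 = 1/6·π_0 + 1/3·π_1 + 1/6·π_2 + 1/4·π_3 + 1/6·π_4
  normalize: π_0 + π_1 + π_2 + π_3 + π_4 = 1
Solving the linear system gives exactly π = [2179/10617, 4517/21234, 1369/7078, 2341/10617, 595/3539].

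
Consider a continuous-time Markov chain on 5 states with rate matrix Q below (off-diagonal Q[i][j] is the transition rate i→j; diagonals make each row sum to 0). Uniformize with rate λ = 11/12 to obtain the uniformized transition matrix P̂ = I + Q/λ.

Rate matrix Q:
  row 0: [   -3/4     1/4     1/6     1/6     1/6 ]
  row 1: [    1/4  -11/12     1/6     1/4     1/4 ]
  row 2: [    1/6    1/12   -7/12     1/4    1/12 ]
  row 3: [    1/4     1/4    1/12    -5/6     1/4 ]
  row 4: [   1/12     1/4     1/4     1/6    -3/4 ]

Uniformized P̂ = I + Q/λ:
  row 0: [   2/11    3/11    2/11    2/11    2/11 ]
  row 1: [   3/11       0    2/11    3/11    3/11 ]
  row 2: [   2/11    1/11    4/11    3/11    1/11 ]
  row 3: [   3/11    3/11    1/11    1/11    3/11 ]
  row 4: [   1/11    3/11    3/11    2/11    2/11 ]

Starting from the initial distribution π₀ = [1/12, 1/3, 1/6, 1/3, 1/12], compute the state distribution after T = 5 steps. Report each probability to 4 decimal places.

π = [0.1988, 0.1824, 0.2218, 0.2005, 0.1965]

t=0: π = [0.0833, 0.3333, 0.1667, 0.3333, 0.0833]
t=1: π = [0.2348, 0.1515, 0.1894, 0.1970, 0.2273]
t=2: π = [0.1928, 0.1970, 0.2190, 0.1949, 0.1963]
t=3: π = [0.1996, 0.1792, 0.2218, 0.2019, 0.1975]
t=4: π = [0.1985, 0.1835, 0.2217, 0.1999, 0.1963]
t=5: π = [0.1988, 0.1824, 0.2218, 0.2005, 0.1965]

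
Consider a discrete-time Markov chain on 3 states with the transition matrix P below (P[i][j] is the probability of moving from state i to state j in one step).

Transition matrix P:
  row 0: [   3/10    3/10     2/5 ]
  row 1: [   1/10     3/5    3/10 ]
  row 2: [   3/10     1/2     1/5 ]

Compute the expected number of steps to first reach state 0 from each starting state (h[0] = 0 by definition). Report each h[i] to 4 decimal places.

First-step conditioning: h[0] = 0; for i ≠ 0, h[i] = 1 + Σ_k P[i][k]·h[k].
  h[1] = 1 + 3/5·h[1] + 3/10·h[2]
  h[2] = 1 + 1/2·h[1] + 1/5·h[2]
Solving the 2×2 linear system over states ≠ 0 gives exactly h = [0, 110/17, 90/17] (h[0] = 0 is the target).

h = [0.0000, 6.4706, 5.2941]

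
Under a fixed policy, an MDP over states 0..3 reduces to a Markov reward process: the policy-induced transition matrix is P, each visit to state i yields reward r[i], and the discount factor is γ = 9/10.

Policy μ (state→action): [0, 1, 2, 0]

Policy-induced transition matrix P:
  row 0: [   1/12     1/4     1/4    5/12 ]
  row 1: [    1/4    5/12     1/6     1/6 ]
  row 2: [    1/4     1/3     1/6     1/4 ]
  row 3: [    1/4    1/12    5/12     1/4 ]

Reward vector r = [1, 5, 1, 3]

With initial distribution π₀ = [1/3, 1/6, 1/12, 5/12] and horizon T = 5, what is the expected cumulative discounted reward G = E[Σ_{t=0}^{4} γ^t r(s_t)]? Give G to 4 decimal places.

G = 10.4075

t=0: π = [0.3333, 0.1667, 0.0833, 0.4167], E[r] = 2.5000, γ^t·E[r] = 2.500000, running G = 2.500000
t=1: π = [0.1944, 0.2153, 0.2986, 0.2917], E[r] = 2.4444, γ^t·E[r] = 2.200000, running G = 4.700000
t=2: π = [0.2176, 0.2622, 0.2558, 0.2645], E[r] = 2.5775, γ^t·E[r] = 2.087813, running G = 6.787813
t=3: π = [0.2137, 0.2709, 0.2509, 0.2644], E[r] = 2.6126, γ^t·E[r] = 1.904555, running G = 8.692367
t=4: π = [0.2144, 0.2720, 0.2506, 0.2630], E[r] = 2.6141, γ^t·E[r] = 1.715091, running G = 10.407458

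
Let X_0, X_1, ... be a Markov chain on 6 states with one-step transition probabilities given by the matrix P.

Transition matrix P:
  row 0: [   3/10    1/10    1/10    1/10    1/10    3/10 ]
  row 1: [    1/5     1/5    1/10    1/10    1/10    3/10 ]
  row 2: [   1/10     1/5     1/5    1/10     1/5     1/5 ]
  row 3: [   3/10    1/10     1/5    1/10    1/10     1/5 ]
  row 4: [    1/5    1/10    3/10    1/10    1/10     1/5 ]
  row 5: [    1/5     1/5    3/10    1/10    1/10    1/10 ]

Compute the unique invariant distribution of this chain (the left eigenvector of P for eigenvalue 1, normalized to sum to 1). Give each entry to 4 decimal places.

π = [0.2115, 0.1569, 0.1967, 0.1000, 0.1197, 0.2153]

Balance equations π_j = Σ_i π_i·P[i][j]:
  π_0 = 3/10·π_0 + 1/5·π_1 + 1/10·π_2 + 3/10·π_3 + 1/5·π_4 + 1/5·π_5
  π_1 = 1/10·π_0 + 1/5·π_1 + 1/5·π_2 + 1/10·π_3 + 1/10·π_4 + 1/5·π_5
  π_2 = 1/10·π_0 + 1/10·π_1 + 1/5·π_2 + 1/5·π_3 + 3/10·π_4 + 3/10·π_5
  π_3 = 1/10·π_0 + 1/10·π_1 + 1/10·π_2 + 1/10·π_3 + 1/10·π_4 + 1/10·π_5
  π_4 = 1/10·π_0 + 1/10·π_1 + 1/5·π_2 + 1/10·π_3 + 1/10·π_4 + 1/10·π_5
  normalize: π_0 + π_1 + π_2 + π_3 + π_4 + π_5 = 1
Solving the linear system gives exactly π = [10259/48510, 15221/97020, 106/539, 1/10, 129/1078, 211/980].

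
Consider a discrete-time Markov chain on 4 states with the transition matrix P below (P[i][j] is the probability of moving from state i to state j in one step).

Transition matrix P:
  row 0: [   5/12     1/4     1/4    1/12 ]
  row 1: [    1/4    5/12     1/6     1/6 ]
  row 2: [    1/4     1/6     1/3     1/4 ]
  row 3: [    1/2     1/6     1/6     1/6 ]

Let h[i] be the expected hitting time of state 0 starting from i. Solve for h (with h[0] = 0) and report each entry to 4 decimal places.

First-step conditioning: h[0] = 0; for i ≠ 0, h[i] = 1 + Σ_k P[i][k]·h[k].
  h[1] = 1 + 5/12·h[1] + 1/6·h[2] + 1/6·h[3]
  h[2] = 1 + 1/6·h[1] + 1/3·h[2] + 1/4·h[3]
  h[3] = 1 + 1/6·h[1] + 1/6·h[2] + 1/6·h[3]
Solving the 3×3 linear system over states ≠ 0 gives exactly h = [0, 240/71, 234/71, 180/71] (h[0] = 0 is the target).

h = [0.0000, 3.3803, 3.2958, 2.5352]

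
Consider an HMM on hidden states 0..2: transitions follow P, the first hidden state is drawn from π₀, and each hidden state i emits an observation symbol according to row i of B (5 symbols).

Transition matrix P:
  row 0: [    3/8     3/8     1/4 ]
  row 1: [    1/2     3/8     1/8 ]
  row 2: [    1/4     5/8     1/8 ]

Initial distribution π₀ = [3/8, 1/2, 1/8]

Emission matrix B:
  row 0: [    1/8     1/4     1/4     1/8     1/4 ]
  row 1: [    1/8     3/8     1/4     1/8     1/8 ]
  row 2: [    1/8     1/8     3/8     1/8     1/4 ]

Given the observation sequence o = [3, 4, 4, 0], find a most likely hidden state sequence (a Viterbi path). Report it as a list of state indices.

path = [1, 0, 2, 1]

t=0: δ = [4.688e-02, 6.250e-02, 1.562e-02]  (obs o_0=3)
t=1: δ = [7.812e-03, 2.930e-03, 2.930e-03]  ψ = [1, 1, 0]  (obs o_1=4)
t=2: δ = [7.324e-04, 3.662e-04, 4.883e-04]  ψ = [0, 0, 0]  (obs o_2=4)
t=3: δ = [3.433e-05, 3.815e-05, 2.289e-05]  ψ = [0, 2, 0]  (obs o_3=0)
backtrack: best end state = 1; path = [1, 0, 2, 1]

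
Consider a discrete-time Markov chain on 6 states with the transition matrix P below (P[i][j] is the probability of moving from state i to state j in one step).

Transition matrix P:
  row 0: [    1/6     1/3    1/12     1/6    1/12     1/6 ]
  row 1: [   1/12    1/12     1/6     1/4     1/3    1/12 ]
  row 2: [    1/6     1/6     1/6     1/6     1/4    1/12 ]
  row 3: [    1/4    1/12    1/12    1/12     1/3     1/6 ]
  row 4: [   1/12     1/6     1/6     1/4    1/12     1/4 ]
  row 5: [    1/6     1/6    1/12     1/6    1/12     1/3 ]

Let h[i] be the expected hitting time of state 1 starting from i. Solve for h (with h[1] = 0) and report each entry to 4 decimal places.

h = [4.6032, 0.0000, 5.5438, 5.9033, 5.6339, 5.5238]

First-step conditioning: h[1] = 0; for i ≠ 1, h[i] = 1 + Σ_k P[i][k]·h[k].
  h[0] = 1 + 1/6·h[0] + 1/12·h[2] + 1/6·h[3] + 1/12·h[4] + 1/6·h[5]
  h[2] = 1 + 1/6·h[0] + 1/6·h[2] + 1/6·h[3] + 1/4·h[4] + 1/12·h[5]
  h[3] = 1 + 1/4·h[0] + 1/12·h[2] + 1/12·h[3] + 1/3·h[4] + 1/6·h[5]
  h[4] = 1 + 1/12·h[0] + 1/6·h[2] + 1/4·h[3] + 1/12·h[4] + 1/4·h[5]
  h[5] = 1 + 1/6·h[0] + 1/12·h[2] + 1/6·h[3] + 1/12·h[4] + 1/3·h[5]
Solving the 5×5 linear system over states ≠ 1 gives exactly h = [49710/10799, 0, 59868/10799, 63750/10799, 60840/10799, 59652/10799] (h[1] = 0 is the target).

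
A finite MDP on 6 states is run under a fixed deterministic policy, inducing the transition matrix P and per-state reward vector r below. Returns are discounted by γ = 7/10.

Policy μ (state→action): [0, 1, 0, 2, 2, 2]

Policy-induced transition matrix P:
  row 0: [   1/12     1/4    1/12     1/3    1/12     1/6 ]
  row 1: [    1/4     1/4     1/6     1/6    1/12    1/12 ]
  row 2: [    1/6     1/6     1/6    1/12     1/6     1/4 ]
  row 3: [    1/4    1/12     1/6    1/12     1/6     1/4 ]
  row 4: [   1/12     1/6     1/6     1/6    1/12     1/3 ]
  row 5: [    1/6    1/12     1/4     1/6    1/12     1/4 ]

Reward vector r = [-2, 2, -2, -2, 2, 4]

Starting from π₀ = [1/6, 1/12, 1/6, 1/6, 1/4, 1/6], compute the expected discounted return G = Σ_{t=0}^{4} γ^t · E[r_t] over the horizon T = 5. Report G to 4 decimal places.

G = 1.1437

t=0: π = [0.1667, 0.0833, 0.1667, 0.1667, 0.2500, 0.1667], E[r] = 0.3333, γ^t·E[r] = 0.333333, running G = 0.333333
t=1: π = [0.1528, 0.1597, 0.1667, 0.1667, 0.1111, 0.2431], E[r] = 0.5417, γ^t·E[r] = 0.379167, running G = 0.712500
t=2: π = [0.1719, 0.1586, 0.1742, 0.1644, 0.1111, 0.2199], E[r] = 0.3981, γ^t·E[r] = 0.195093, running G = 0.907593
t=3: π = [0.1700, 0.1622, 0.1707, 0.1671, 0.1115, 0.2185], E[r] = 0.4060, γ^t·E[r] = 0.139245, running G = 1.046837
t=4: π = [0.1706, 0.1622, 0.1707, 0.1669, 0.1115, 0.2181], E[r] = 0.4034, γ^t·E[r] = 0.096850, running G = 1.143687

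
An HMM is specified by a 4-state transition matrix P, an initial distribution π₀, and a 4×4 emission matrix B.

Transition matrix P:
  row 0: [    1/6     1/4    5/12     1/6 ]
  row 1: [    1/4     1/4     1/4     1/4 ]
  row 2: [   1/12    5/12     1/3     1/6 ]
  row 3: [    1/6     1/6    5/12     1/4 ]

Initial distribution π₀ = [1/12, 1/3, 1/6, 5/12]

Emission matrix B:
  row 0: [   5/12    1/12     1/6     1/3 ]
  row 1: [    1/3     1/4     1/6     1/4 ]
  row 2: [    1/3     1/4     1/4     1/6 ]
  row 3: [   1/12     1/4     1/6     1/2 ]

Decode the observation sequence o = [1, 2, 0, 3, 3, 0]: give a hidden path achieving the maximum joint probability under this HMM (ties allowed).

path = [3, 2, 1, 3, 3, 2]

t=0: δ = [6.944e-03, 8.333e-02, 4.167e-02, 1.042e-01]  (obs o_0=1)
t=1: δ = [3.472e-03, 3.472e-03, 1.085e-02, 4.340e-03]  ψ = [1, 1, 3, 3]  (obs o_1=2)
t=2: δ = [3.768e-04, 1.507e-03, 1.206e-03, 1.507e-04]  ψ = [2, 2, 2, 2]  (obs o_2=0)
t=3: δ = [1.256e-04, 1.256e-04, 6.698e-05, 1.884e-04]  ψ = [1, 2, 2, 1]  (obs o_3=3)
t=4: δ = [1.047e-05, 7.849e-06, 1.308e-05, 2.355e-05]  ψ = [1, 0, 3, 3]  (obs o_4=3)
t=5: δ = [1.635e-06, 1.817e-06, 3.270e-06, 4.906e-07]  ψ = [3, 2, 3, 3]  (obs o_5=0)
backtrack: best end state = 2; path = [3, 2, 1, 3, 3, 2]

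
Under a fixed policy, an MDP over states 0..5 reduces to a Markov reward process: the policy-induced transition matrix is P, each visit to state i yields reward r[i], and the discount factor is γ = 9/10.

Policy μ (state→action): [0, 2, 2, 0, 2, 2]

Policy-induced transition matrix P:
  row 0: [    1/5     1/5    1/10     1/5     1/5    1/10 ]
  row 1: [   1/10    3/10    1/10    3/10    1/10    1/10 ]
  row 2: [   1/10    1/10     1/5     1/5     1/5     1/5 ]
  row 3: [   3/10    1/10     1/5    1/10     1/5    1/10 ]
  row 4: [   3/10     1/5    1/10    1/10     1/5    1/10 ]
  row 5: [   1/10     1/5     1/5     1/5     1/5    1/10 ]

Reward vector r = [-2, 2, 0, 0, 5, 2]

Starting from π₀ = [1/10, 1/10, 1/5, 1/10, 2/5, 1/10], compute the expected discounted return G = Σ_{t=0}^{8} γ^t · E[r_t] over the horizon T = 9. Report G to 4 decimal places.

t=0: π = [0.1000, 0.1000, 0.2000, 0.1000, 0.4000, 0.1000], E[r] = 2.2000, γ^t·E[r] = 2.200000, running G = 2.200000
t=1: π = [0.2100, 0.1800, 0.1400, 0.1600, 0.1900, 0.1200], E[r] = 1.1300, γ^t·E[r] = 1.017000, running G = 3.217000
t=2: π = [0.1910, 0.1880, 0.1420, 0.1830, 0.1820, 0.1140], E[r] = 1.1320, γ^t·E[r] = 0.916920, running G = 4.133920
t=3: π = [0.1921, 0.1863, 0.1439, 0.1823, 0.1812, 0.1142], E[r] = 1.1228, γ^t·E[r] = 0.818521, running G = 4.952441
t=4: π = [0.1919, 0.1860, 0.1440, 0.1823, 0.1814, 0.1144], E[r] = 1.1238, γ^t·E[r] = 0.737345, running G = 5.689786
t=5: π = [0.1919, 0.1860, 0.1441, 0.1822, 0.1814, 0.1144], E[r] = 1.1239, γ^t·E[r] = 0.663651, running G = 6.353437
t=6: π = [0.1919, 0.1860, 0.1441, 0.1822, 0.1814, 0.1144], E[r] = 1.1239, γ^t·E[r] = 0.597299, running G = 6.950736
t=7: π = [0.1919, 0.1860, 0.1441, 0.1822, 0.1814, 0.1144], E[r] = 1.1239, γ^t·E[r] = 0.537570, running G = 7.488306
t=8: π = [0.1919, 0.1860, 0.1441, 0.1822, 0.1814, 0.1144], E[r] = 1.1239, γ^t·E[r] = 0.483813, running G = 7.972119

G = 7.9721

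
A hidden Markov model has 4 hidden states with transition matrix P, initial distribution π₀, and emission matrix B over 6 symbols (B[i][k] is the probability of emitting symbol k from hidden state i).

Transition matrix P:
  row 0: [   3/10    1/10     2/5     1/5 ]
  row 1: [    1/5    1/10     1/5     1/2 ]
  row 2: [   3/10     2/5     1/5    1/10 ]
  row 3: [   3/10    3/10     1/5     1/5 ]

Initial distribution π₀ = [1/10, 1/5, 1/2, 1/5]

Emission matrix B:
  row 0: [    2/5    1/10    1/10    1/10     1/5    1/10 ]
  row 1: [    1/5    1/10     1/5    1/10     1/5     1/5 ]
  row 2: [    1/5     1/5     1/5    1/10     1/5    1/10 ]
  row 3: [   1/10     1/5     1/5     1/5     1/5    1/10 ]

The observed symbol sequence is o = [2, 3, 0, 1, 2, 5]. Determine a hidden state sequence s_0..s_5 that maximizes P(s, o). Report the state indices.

t=0: δ = [1.000e-02, 4.000e-02, 1.000e-01, 4.000e-02]  (obs o_0=2)
t=1: δ = [3.000e-03, 4.000e-03, 2.000e-03, 4.000e-03]  ψ = [2, 2, 2, 1]  (obs o_1=3)
t=2: δ = [4.800e-04, 2.400e-04, 2.400e-04, 2.000e-04]  ψ = [3, 3, 0, 1]  (obs o_2=0)
t=3: δ = [1.440e-05, 9.600e-06, 3.840e-05, 2.400e-05]  ψ = [0, 2, 0, 1]  (obs o_3=1)
t=4: δ = [1.152e-06, 3.072e-06, 1.536e-06, 9.600e-07]  ψ = [2, 2, 2, 1]  (obs o_4=2)
t=5: δ = [6.144e-08, 1.229e-07, 6.144e-08, 1.536e-07]  ψ = [1, 2, 1, 1]  (obs o_5=5)
backtrack: best end state = 3; path = [1, 3, 0, 2, 1, 3]

path = [1, 3, 0, 2, 1, 3]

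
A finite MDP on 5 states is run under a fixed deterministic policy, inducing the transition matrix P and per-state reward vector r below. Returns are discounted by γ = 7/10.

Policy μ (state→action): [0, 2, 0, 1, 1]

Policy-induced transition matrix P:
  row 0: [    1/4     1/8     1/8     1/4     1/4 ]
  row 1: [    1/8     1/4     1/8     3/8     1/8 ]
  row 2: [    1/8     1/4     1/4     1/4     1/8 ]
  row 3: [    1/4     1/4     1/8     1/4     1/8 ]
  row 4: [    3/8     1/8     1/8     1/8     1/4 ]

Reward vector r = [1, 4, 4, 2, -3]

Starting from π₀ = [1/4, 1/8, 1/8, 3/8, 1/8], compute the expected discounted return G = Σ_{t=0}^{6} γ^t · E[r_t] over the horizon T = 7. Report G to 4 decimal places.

G = 4.8835

t=0: π = [0.2500, 0.1250, 0.1250, 0.3750, 0.1250], E[r] = 1.6250, γ^t·E[r] = 1.625000, running G = 1.625000
t=1: π = [0.2344, 0.2031, 0.1406, 0.2500, 0.1719], E[r] = 1.5938, γ^t·E[r] = 1.115625, running G = 2.740625
t=2: π = [0.2285, 0.1992, 0.1426, 0.2539, 0.1758], E[r] = 1.5762, γ^t·E[r] = 0.772324, running G = 3.512949
t=3: π = [0.2292, 0.1995, 0.1428, 0.2529, 0.1755], E[r] = 1.5776, γ^t·E[r] = 0.541129, running G = 4.054079
t=4: π = [0.2292, 0.1994, 0.1429, 0.2530, 0.1756], E[r] = 1.5774, γ^t·E[r] = 0.378725, running G = 4.432803
t=5: π = [0.2292, 0.1994, 0.1429, 0.2530, 0.1756], E[r] = 1.5774, γ^t·E[r] = 0.265111, running G = 4.697914
t=6: π = [0.2292, 0.1994, 0.1429, 0.2530, 0.1756], E[r] = 1.5774, γ^t·E[r] = 0.185577, running G = 4.883492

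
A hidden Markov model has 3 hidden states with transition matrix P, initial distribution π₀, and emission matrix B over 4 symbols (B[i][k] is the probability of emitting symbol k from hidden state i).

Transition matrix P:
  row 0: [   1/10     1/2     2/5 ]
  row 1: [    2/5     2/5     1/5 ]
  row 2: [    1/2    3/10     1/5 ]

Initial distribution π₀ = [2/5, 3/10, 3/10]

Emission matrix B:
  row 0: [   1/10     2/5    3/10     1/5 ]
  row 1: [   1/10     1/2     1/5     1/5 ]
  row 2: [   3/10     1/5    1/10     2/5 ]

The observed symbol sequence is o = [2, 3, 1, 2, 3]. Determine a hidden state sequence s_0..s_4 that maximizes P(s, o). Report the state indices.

t=0: δ = [1.200e-01, 6.000e-02, 3.000e-02]  (obs o_0=2)
t=1: δ = [4.800e-03, 1.200e-02, 1.920e-02]  ψ = [1, 0, 0]  (obs o_1=3)
t=2: δ = [3.840e-03, 2.880e-03, 7.680e-04]  ψ = [2, 2, 2]  (obs o_2=1)
t=3: δ = [3.456e-04, 3.840e-04, 1.536e-04]  ψ = [1, 0, 0]  (obs o_3=2)
t=4: δ = [3.072e-05, 3.456e-05, 5.530e-05]  ψ = [1, 0, 0]  (obs o_4=3)
backtrack: best end state = 2; path = [0, 2, 1, 0, 2]

path = [0, 2, 1, 0, 2]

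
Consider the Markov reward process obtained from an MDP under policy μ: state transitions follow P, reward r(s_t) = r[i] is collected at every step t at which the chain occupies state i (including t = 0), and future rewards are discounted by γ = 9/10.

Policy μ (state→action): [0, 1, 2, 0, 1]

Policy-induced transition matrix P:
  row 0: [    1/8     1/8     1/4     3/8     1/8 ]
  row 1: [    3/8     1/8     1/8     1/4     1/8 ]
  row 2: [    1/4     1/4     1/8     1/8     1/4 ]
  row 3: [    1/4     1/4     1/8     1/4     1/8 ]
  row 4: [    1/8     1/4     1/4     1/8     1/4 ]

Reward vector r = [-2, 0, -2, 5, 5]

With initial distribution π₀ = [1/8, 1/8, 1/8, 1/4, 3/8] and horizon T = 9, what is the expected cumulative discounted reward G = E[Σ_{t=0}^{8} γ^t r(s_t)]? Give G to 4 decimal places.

t=0: π = [0.1250, 0.1250, 0.1250, 0.2500, 0.3750], E[r] = 2.6250, γ^t·E[r] = 2.625000, running G = 2.625000
t=1: π = [0.2031, 0.2188, 0.1875, 0.2031, 0.1875], E[r] = 1.1719, γ^t·E[r] = 1.054688, running G = 3.679688
t=2: π = [0.2285, 0.1973, 0.1738, 0.2285, 0.1719], E[r] = 1.1973, γ^t·E[r] = 0.969785, running G = 4.649473
t=3: π = [0.2246, 0.1968, 0.1750, 0.2354, 0.1682], E[r] = 1.2185, γ^t·E[r] = 0.888291, running G = 5.537763
t=4: π = [0.2255, 0.1973, 0.1741, 0.2352, 0.1679], E[r] = 1.2162, γ^t·E[r] = 0.797940, running G = 6.335703
t=5: π = [0.2255, 0.1971, 0.1742, 0.2354, 0.1678], E[r] = 1.2166, γ^t·E[r] = 0.718392, running G = 7.054095
t=6: π = [0.2255, 0.1972, 0.1742, 0.2354, 0.1677], E[r] = 1.2166, γ^t·E[r] = 0.646575, running G = 7.700670
t=7: π = [0.2255, 0.1972, 0.1742, 0.2354, 0.1677], E[r] = 1.2166, γ^t·E[r] = 0.581914, running G = 8.282584
t=8: π = [0.2255, 0.1972, 0.1742, 0.2355, 0.1677], E[r] = 1.2166, γ^t·E[r] = 0.523724, running G = 8.806308

G = 8.8063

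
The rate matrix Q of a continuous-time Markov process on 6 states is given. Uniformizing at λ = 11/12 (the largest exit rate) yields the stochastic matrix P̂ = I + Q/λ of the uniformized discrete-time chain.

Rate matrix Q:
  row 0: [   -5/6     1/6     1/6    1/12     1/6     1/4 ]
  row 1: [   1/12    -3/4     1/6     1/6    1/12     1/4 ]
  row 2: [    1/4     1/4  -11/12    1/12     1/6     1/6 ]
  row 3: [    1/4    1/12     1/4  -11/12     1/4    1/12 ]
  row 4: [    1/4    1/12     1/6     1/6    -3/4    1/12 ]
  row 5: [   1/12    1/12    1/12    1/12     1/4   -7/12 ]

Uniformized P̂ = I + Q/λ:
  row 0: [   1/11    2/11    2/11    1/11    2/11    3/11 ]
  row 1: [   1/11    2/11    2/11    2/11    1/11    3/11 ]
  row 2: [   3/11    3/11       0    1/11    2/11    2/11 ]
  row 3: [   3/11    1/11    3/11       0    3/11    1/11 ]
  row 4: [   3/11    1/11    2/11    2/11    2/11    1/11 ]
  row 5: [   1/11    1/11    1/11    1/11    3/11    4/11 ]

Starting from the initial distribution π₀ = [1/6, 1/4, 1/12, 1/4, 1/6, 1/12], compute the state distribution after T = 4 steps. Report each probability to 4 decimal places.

t=0: π = [0.1667, 0.2500, 0.0833, 0.2500, 0.1667, 0.0833]
t=1: π = [0.1818, 0.1439, 0.1818, 0.1061, 0.1894, 0.1970]
t=2: π = [0.1777, 0.1536, 0.1405, 0.1116, 0.1963, 0.2204]
t=3: π = [0.1724, 0.1466, 0.1464, 0.1126, 0.1980, 0.2240]
t=4: π = [0.1740, 0.1465, 0.1451, 0.1120, 0.1991, 0.2233]

π = [0.1740, 0.1465, 0.1451, 0.1120, 0.1991, 0.2233]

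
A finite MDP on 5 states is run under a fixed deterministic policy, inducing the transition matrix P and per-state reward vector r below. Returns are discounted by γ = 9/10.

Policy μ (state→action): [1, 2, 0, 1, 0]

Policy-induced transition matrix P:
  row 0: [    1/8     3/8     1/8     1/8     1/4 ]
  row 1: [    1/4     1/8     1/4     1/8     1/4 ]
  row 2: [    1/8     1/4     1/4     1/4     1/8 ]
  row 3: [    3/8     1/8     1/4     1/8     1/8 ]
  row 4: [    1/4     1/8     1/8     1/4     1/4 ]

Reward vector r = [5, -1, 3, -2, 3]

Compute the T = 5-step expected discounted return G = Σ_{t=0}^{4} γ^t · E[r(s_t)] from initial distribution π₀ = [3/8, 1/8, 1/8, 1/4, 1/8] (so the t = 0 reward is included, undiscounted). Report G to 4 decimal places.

G = 7.3866

t=0: π = [0.3750, 0.1250, 0.1250, 0.2500, 0.1250], E[r] = 2.0000, γ^t·E[r] = 2.000000, running G = 2.000000
t=1: π = [0.2188, 0.2344, 0.1875, 0.1563, 0.2031], E[r] = 1.7188, γ^t·E[r] = 1.546875, running G = 3.546875
t=2: π = [0.2188, 0.2031, 0.1973, 0.1738, 0.2070], E[r] = 1.7559, γ^t·E[r] = 1.422246, running G = 4.969121
t=3: π = [0.2197, 0.2043, 0.1968, 0.1755, 0.2036], E[r] = 1.7444, γ^t·E[r] = 1.271656, running G = 6.240778
t=4: π = [0.2199, 0.2045, 0.1971, 0.1750, 0.2035], E[r] = 1.7464, γ^t·E[r] = 1.145812, running G = 7.386590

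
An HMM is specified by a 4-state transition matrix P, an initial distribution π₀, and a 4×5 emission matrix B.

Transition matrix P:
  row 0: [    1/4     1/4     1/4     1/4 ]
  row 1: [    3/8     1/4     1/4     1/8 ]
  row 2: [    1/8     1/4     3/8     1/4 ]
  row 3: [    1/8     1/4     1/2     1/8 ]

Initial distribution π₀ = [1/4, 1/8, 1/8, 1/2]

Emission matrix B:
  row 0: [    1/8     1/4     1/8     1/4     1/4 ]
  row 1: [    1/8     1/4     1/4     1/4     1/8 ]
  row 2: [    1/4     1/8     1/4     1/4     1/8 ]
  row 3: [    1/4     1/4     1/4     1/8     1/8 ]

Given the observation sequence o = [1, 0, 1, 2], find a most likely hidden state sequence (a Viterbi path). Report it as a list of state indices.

t=0: δ = [6.250e-02, 3.125e-02, 1.562e-02, 1.250e-01]  (obs o_0=1)
t=1: δ = [1.953e-03, 3.906e-03, 1.562e-02, 3.906e-03]  ψ = [0, 3, 3, 0]  (obs o_1=0)
t=2: δ = [4.883e-04, 9.766e-04, 7.324e-04, 9.766e-04]  ψ = [2, 2, 2, 2]  (obs o_2=1)
t=3: δ = [4.578e-05, 6.104e-05, 1.221e-04, 4.578e-05]  ψ = [1, 1, 3, 2]  (obs o_3=2)
backtrack: best end state = 2; path = [3, 2, 3, 2]

path = [3, 2, 3, 2]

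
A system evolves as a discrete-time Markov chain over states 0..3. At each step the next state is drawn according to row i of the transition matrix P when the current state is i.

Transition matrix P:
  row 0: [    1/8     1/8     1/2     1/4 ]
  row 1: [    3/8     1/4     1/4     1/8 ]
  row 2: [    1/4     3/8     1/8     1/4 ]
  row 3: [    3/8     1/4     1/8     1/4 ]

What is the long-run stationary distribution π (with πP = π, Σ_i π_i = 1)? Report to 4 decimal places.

π = [0.2741, 0.2481, 0.2588, 0.2190]

Balance equations π_j = Σ_i π_i·P[i][j]:
  π_0 = 1/8·π_0 + 3/8·π_1 + 1/4·π_2 + 3/8·π_3
  π_1 = 1/8·π_0 + 1/4·π_1 + 3/8·π_2 + 1/4·π_3
  π_2 = 1/2·π_0 + 1/4·π_1 + 1/8·π_2 + 1/8·π_3
  normalize: π_0 + π_1 + π_2 + π_3 = 1
Solving the linear system gives exactly π = [179/653, 162/653, 169/653, 143/653].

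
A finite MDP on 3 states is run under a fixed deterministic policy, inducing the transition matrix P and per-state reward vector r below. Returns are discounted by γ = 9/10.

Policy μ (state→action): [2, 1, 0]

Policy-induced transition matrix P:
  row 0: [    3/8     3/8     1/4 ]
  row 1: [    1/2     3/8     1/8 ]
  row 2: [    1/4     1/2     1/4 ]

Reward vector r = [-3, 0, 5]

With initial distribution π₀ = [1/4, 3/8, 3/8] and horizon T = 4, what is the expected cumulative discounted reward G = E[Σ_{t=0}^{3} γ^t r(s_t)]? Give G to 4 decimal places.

t=0: π = [0.2500, 0.3750, 0.3750], E[r] = 1.1250, γ^t·E[r] = 1.125000, running G = 1.125000
t=1: π = [0.3750, 0.4219, 0.2031], E[r] = -0.1094, γ^t·E[r] = -0.098438, running G = 1.026563
t=2: π = [0.4023, 0.4004, 0.1973], E[r] = -0.2207, γ^t·E[r] = -0.178770, running G = 0.847793
t=3: π = [0.4004, 0.3997, 0.2000], E[r] = -0.2014, γ^t·E[r] = -0.146832, running G = 0.700961

G = 0.7010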